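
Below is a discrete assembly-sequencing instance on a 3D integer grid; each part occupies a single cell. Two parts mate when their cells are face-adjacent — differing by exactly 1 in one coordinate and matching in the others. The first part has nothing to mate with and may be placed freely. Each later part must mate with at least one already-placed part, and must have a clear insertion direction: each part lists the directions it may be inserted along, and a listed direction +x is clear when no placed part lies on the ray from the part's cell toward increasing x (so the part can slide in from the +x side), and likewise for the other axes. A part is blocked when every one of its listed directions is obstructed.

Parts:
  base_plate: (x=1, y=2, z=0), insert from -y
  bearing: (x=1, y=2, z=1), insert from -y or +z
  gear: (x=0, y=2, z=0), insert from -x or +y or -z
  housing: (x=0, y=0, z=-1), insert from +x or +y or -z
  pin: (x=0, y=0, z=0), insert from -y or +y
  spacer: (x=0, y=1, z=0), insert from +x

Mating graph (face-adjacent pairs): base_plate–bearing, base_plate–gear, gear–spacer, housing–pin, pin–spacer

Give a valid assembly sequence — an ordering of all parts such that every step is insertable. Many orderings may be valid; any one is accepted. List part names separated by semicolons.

1. base_plate@(1, 2, 0) [-y clear] — {base_plate}
2. bearing@(1, 2, 1) [-y clear] — {base_plate, bearing}
3. gear@(0, 2, 0) [-x clear] — {base_plate, bearing, gear}
4. spacer@(0, 1, 0) [+x clear] — {base_plate, bearing, gear, spacer}
5. pin@(0, 0, 0) [-y clear] — {base_plate, bearing, gear, pin, spacer}
6. housing@(0, 0, -1) [+x clear] — {base_plate, bearing, gear, housing, pin, spacer}

base_plate; bearing; gear; spacer; pin; housing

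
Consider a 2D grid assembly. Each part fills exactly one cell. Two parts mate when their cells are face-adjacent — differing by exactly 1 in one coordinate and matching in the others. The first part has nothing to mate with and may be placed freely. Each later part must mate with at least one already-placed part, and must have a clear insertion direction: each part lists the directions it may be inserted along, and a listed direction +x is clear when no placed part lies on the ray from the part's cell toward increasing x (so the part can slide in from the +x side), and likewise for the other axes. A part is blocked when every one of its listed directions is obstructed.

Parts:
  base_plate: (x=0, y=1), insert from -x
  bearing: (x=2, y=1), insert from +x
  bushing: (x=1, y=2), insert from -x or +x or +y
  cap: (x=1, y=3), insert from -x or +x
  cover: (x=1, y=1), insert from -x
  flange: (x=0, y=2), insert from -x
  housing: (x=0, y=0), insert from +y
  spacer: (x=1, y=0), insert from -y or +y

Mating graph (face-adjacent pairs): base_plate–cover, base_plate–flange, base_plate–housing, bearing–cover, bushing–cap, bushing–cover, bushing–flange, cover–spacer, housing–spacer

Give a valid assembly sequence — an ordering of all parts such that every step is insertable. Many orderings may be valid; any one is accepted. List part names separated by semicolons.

bearing; cover; bushing; cap; spacer; housing; flange; base_plate

1. bearing@(2, 1) [+x clear] — {bearing}
2. cover@(1, 1) [-x clear] — {bearing, cover}
3. bushing@(1, 2) [-x clear] — {bearing, bushing, cover}
4. cap@(1, 3) [-x clear] — {bearing, bushing, cap, cover}
5. spacer@(1, 0) [-y clear] — {bearing, bushing, cap, cover, spacer}
6. housing@(0, 0) [+y clear] — {bearing, bushing, cap, cover, housing, spacer}
7. flange@(0, 2) [-x clear] — {bearing, bushing, cap, cover, flange, housing, spacer}
8. base_plate@(0, 1) [-x clear] — {base_plate, bearing, bushing, cap, cover, flange, housing, spacer}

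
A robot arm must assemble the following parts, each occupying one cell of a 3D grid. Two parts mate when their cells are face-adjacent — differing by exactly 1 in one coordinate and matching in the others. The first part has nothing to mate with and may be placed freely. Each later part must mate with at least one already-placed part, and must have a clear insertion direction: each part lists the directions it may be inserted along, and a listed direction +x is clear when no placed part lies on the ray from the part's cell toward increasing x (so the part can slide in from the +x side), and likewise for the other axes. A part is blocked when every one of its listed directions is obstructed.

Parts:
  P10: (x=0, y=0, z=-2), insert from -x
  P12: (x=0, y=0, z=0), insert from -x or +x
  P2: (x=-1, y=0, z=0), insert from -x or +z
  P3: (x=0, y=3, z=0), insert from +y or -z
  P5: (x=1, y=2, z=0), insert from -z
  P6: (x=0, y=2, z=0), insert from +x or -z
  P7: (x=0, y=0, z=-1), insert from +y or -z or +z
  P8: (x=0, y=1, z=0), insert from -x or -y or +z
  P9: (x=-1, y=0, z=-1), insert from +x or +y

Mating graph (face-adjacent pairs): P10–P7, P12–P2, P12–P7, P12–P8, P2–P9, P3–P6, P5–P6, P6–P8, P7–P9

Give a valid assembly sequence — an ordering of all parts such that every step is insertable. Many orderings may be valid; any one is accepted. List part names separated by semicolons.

1. P12@(0, 0, 0) [-x clear] — {P12}
2. P7@(0, 0, -1) [+y clear] — {P12, P7}
3. P10@(0, 0, -2) [-x clear] — {P10, P12, P7}
4. P9@(-1, 0, -1) [+y clear] — {P10, P12, P7, P9}
5. P8@(0, 1, 0) [-x clear] — {P10, P12, P7, P8, P9}
6. P6@(0, 2, 0) [+x clear] — {P10, P12, P6, P7, P8, P9}
7. P5@(1, 2, 0) [-z clear] — {P10, P12, P5, P6, P7, P8, P9}
8. P3@(0, 3, 0) [+y clear] — {P10, P12, P3, P5, P6, P7, P8, P9}
9. P2@(-1, 0, 0) [-x clear] — {P10, P12, P2, P3, P5, P6, P7, P8, P9}

P12; P7; P10; P9; P8; P6; P5; P3; P2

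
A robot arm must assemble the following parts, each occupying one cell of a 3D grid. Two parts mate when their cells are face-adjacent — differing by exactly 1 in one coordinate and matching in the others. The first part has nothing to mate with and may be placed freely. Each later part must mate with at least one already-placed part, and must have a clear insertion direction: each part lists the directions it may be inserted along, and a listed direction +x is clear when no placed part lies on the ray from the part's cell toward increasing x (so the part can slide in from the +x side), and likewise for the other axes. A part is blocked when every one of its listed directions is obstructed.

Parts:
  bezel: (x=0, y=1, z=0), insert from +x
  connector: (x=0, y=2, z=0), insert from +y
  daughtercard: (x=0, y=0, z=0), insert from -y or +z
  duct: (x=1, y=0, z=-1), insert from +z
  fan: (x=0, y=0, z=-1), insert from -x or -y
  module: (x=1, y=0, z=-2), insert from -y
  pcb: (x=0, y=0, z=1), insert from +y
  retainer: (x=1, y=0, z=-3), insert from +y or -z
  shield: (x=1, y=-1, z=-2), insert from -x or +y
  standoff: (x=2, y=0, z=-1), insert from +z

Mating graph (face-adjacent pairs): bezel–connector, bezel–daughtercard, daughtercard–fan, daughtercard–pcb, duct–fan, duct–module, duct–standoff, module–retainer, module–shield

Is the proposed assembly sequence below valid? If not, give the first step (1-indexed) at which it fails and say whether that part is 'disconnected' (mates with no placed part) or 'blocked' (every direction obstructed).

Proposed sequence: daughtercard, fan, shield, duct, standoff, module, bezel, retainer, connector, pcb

1. daughtercard@(0, 0, 0) [-y clear] — {daughtercard}
2. fan@(0, 0, -1) [-x clear] — {daughtercard, fan}
3. shield@(1, -1, -2) — no placed neighbour ⇒ disconnected

Invalid at step 3 (disconnected)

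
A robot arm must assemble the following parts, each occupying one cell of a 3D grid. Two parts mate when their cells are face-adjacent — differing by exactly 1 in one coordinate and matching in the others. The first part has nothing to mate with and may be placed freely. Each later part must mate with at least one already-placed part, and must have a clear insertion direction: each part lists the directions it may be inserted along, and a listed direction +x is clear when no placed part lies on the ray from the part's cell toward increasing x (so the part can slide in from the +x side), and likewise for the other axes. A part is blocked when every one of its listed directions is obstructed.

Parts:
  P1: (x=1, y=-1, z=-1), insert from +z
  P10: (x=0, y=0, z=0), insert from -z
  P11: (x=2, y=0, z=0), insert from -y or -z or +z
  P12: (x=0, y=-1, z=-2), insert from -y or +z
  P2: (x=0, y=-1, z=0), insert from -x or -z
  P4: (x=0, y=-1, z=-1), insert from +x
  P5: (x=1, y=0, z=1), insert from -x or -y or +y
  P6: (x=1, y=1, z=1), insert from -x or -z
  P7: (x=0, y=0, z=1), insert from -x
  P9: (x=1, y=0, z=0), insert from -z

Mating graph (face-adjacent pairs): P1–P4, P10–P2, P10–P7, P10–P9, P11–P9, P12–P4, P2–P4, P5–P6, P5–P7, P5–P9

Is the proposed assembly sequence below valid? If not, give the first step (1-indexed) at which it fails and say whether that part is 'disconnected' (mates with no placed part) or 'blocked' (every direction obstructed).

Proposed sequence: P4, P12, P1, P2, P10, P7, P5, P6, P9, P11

1. P4@(0, -1, -1) [+x clear] — {P4}
2. P12@(0, -1, -2) [-y clear] — {P12, P4}
3. P1@(1, -1, -1) [+z clear] — {P1, P12, P4}
4. P2@(0, -1, 0) [-x clear] — {P1, P12, P2, P4}
5. P10@(0, 0, 0) [-z clear] — {P1, P10, P12, P2, P4}
6. P7@(0, 0, 1) [-x clear] — {P1, P10, P12, P2, P4, P7}
7. P5@(1, 0, 1) [-y clear] — {P1, P10, P12, P2, P4, P5, P7}
8. P6@(1, 1, 1) [-x clear] — {P1, P10, P12, P2, P4, P5, P6, P7}
9. P9@(1, 0, 0) [-z clear] — {P1, P10, P12, P2, P4, P5, P6, P7, P9}
10. P11@(2, 0, 0) [-y clear] — {P1, P10, P11, P12, P2, P4, P5, P6, P7, P9}

Valid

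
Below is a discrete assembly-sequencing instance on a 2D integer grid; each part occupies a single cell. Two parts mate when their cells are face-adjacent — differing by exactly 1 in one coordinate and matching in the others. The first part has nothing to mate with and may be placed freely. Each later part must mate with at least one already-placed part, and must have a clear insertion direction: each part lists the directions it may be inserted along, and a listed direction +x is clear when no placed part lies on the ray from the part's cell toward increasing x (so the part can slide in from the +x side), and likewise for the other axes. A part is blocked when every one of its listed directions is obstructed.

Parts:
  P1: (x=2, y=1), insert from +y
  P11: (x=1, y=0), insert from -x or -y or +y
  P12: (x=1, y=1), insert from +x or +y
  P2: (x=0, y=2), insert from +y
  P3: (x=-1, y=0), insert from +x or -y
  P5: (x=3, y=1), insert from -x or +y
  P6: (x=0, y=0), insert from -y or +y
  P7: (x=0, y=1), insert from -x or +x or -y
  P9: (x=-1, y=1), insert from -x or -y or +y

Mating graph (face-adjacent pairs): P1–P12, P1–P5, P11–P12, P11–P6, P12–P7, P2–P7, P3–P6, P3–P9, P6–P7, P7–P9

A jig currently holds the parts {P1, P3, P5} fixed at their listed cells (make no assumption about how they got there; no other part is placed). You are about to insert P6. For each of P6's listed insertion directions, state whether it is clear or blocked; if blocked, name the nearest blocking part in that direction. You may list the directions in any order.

-y: ray from P6(0, 0) has no placed part ⇒ clear
+y: ray from P6(0, 0) has no placed part ⇒ clear

+y: clear; -y: clear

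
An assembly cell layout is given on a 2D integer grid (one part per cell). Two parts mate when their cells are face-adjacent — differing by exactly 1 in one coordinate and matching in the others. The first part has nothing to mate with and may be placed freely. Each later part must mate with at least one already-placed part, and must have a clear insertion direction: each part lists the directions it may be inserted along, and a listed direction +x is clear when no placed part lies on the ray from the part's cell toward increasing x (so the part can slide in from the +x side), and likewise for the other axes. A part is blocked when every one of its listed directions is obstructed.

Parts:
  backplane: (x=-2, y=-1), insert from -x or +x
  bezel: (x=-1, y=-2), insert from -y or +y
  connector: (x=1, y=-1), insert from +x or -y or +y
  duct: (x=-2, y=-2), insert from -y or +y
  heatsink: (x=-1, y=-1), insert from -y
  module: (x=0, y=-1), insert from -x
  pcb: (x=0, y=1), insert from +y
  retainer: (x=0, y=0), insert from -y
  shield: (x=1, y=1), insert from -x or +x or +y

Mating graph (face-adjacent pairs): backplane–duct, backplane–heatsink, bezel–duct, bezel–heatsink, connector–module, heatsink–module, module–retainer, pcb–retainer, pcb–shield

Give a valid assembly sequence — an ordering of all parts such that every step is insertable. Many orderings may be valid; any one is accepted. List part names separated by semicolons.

retainer; module; heatsink; bezel; backplane; connector; pcb; shield; duct

1. retainer@(0, 0) [-y clear] — {retainer}
2. module@(0, -1) [-x clear] — {module, retainer}
3. heatsink@(-1, -1) [-y clear] — {heatsink, module, retainer}
4. bezel@(-1, -2) [-y clear] — {bezel, heatsink, module, retainer}
5. backplane@(-2, -1) [-x clear] — {backplane, bezel, heatsink, module, retainer}
6. connector@(1, -1) [+x clear] — {backplane, bezel, connector, heatsink, module, retainer}
7. pcb@(0, 1) [+y clear] — {backplane, bezel, connector, heatsink, module, pcb, retainer}
8. shield@(1, 1) [+x clear] — {backplane, bezel, connector, heatsink, module, pcb, retainer, shield}
9. duct@(-2, -2) [-y clear] — {backplane, bezel, connector, duct, heatsink, module, pcb, retainer, shield}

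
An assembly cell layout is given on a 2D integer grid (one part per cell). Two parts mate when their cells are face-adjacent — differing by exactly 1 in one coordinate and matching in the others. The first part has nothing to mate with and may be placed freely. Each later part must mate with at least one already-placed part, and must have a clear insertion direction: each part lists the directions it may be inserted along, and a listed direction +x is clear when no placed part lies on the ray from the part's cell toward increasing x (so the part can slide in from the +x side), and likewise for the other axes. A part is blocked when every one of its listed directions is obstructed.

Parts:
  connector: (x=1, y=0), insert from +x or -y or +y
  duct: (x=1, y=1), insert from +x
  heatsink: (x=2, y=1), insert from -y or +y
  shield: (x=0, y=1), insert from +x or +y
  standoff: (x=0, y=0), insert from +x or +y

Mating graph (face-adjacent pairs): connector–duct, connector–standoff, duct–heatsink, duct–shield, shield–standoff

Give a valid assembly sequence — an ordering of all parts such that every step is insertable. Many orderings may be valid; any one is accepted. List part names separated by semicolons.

1. standoff@(0, 0) [+x clear] — {standoff}
2. connector@(1, 0) [+x clear] — {connector, standoff}
3. shield@(0, 1) [+x clear] — {connector, shield, standoff}
4. duct@(1, 1) [+x clear] — {connector, duct, shield, standoff}
5. heatsink@(2, 1) [-y clear] — {connector, duct, heatsink, shield, standoff}

standoff; connector; shield; duct; heatsink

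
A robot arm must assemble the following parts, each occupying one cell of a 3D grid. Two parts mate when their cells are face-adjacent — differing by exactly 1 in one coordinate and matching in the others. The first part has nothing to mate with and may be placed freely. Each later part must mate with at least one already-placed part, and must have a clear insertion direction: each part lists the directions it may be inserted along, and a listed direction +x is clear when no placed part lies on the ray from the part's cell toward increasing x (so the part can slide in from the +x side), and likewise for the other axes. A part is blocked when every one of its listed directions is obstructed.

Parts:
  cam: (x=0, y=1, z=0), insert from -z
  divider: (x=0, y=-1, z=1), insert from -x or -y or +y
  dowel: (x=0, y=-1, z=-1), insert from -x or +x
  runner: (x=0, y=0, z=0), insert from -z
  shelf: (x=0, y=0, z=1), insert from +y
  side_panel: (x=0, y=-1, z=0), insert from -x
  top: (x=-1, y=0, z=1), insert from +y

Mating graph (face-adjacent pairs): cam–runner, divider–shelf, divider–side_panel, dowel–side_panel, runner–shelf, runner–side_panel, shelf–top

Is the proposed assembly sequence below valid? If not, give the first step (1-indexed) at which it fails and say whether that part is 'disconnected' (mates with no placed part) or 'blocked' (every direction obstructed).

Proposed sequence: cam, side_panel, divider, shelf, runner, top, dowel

Invalid at step 2 (disconnected)

1. cam@(0, 1, 0) [-z clear] — {cam}
2. side_panel@(0, -1, 0) — no placed neighbour ⇒ disconnected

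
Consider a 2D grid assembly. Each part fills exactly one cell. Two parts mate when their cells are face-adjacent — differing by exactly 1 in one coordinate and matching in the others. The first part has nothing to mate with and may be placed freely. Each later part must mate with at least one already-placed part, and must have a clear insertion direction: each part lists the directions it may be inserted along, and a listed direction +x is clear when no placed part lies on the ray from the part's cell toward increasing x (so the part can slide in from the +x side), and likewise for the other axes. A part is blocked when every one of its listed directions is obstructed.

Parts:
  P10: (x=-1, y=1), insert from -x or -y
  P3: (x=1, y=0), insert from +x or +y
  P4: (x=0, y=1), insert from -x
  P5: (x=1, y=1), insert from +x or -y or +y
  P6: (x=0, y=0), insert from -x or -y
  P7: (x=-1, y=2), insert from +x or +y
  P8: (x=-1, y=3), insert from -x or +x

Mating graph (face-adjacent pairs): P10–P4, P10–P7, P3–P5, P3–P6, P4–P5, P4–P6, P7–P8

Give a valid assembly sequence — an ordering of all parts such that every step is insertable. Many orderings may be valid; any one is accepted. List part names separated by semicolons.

1. P5@(1, 1) [+x clear] — {P5}
2. P3@(1, 0) [+x clear] — {P3, P5}
3. P4@(0, 1) [-x clear] — {P3, P4, P5}
4. P10@(-1, 1) [-x clear] — {P10, P3, P4, P5}
5. P7@(-1, 2) [+x clear] — {P10, P3, P4, P5, P7}
6. P8@(-1, 3) [-x clear] — {P10, P3, P4, P5, P7, P8}
7. P6@(0, 0) [-x clear] — {P10, P3, P4, P5, P6, P7, P8}

P5; P3; P4; P10; P7; P8; P6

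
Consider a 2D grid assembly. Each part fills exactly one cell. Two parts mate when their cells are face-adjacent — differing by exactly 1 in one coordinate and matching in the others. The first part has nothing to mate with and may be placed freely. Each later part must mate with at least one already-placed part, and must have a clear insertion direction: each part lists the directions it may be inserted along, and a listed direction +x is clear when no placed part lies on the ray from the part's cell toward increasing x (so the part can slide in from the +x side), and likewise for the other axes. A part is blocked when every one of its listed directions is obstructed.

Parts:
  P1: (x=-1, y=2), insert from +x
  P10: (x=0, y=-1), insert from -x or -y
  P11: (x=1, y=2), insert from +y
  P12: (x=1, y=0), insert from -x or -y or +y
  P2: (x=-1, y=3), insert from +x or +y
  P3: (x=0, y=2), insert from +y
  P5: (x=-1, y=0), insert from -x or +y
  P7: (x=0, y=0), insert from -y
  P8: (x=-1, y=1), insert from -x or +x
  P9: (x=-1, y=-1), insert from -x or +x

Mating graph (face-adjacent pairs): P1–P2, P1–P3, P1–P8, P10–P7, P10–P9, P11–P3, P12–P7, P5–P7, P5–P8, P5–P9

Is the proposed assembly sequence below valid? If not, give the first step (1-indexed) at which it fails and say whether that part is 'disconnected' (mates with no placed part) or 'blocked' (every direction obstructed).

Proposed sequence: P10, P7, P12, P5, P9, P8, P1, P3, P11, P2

Invalid at step 2 (blocked)

1. P10@(0, -1) [-x clear] — {P10}
2. P7@(0, 0) — -y all obstructed ⇒ blocked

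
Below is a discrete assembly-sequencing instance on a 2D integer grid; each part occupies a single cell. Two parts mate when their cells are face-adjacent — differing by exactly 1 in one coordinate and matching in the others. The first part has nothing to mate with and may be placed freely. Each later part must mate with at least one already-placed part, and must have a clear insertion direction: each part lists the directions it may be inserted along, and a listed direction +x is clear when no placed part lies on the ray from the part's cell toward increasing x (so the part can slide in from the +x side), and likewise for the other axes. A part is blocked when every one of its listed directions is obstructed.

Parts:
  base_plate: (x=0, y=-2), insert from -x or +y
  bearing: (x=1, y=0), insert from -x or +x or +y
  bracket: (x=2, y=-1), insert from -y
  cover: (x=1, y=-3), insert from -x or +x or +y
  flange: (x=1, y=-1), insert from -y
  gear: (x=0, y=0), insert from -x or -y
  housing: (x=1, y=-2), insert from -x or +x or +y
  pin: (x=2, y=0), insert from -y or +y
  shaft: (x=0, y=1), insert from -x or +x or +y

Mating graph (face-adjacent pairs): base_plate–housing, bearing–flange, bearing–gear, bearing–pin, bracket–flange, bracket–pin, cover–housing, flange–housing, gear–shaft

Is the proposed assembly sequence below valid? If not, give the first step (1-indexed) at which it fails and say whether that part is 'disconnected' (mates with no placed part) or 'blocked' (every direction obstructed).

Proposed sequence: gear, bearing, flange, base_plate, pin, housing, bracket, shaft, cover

1. gear@(0, 0) [-x clear] — {gear}
2. bearing@(1, 0) [+x clear] — {bearing, gear}
3. flange@(1, -1) [-y clear] — {bearing, flange, gear}
4. base_plate@(0, -2) — no placed neighbour ⇒ disconnected

Invalid at step 4 (disconnected)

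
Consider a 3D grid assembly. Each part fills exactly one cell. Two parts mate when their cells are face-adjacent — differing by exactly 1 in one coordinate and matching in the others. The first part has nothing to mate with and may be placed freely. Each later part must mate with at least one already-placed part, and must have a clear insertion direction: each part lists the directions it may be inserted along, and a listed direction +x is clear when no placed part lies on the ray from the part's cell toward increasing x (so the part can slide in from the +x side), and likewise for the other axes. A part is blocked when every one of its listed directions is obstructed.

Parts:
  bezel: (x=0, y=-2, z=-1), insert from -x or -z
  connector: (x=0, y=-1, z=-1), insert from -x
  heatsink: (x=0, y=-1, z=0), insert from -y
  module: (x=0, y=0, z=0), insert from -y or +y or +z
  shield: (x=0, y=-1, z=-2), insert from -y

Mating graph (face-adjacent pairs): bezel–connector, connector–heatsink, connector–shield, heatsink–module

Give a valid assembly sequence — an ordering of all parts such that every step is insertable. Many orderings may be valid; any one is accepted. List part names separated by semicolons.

1. connector@(0, -1, -1) [-x clear] — {connector}
2. bezel@(0, -2, -1) [-x clear] — {bezel, connector}
3. shield@(0, -1, -2) [-y clear] — {bezel, connector, shield}
4. heatsink@(0, -1, 0) [-y clear] — {bezel, connector, heatsink, shield}
5. module@(0, 0, 0) [+y clear] — {bezel, connector, heatsink, module, shield}

connector; bezel; shield; heatsink; module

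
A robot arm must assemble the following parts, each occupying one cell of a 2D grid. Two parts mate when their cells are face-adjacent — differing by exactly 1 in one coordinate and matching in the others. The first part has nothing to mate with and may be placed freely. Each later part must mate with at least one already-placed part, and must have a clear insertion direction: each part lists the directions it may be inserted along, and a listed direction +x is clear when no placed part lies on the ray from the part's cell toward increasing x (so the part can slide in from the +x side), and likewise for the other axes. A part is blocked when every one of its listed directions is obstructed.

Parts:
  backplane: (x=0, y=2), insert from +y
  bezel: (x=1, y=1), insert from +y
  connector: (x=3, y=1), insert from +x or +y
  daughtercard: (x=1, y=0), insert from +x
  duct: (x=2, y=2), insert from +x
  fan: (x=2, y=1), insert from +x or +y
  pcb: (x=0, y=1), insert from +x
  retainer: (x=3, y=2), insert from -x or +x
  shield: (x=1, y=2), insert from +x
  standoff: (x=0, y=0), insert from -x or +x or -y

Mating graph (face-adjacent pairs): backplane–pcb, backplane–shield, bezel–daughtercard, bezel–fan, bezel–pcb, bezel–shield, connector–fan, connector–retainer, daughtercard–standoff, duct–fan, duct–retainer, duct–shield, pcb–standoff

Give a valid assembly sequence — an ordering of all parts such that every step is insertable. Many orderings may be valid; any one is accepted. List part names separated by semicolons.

pcb; bezel; fan; connector; standoff; backplane; daughtercard; shield; duct; retainer

1. pcb@(0, 1) [+x clear] — {pcb}
2. bezel@(1, 1) [+y clear] — {bezel, pcb}
3. fan@(2, 1) [+x clear] — {bezel, fan, pcb}
4. connector@(3, 1) [+x clear] — {bezel, connector, fan, pcb}
5. standoff@(0, 0) [-x clear] — {bezel, connector, fan, pcb, standoff}
6. backplane@(0, 2) [+y clear] — {backplane, bezel, connector, fan, pcb, standoff}
7. daughtercard@(1, 0) [+x clear] — {backplane, bezel, connector, daughtercard, fan, pcb, standoff}
8. shield@(1, 2) [+x clear] — {backplane, bezel, connector, daughtercard, fan, pcb, shield, standoff}
9. duct@(2, 2) [+x clear] — {backplane, bezel, connector, daughtercard, duct, fan, pcb, shield, standoff}
10. retainer@(3, 2) [+x clear] — {backplane, bezel, connector, daughtercard, duct, fan, pcb, retainer, shield, standoff}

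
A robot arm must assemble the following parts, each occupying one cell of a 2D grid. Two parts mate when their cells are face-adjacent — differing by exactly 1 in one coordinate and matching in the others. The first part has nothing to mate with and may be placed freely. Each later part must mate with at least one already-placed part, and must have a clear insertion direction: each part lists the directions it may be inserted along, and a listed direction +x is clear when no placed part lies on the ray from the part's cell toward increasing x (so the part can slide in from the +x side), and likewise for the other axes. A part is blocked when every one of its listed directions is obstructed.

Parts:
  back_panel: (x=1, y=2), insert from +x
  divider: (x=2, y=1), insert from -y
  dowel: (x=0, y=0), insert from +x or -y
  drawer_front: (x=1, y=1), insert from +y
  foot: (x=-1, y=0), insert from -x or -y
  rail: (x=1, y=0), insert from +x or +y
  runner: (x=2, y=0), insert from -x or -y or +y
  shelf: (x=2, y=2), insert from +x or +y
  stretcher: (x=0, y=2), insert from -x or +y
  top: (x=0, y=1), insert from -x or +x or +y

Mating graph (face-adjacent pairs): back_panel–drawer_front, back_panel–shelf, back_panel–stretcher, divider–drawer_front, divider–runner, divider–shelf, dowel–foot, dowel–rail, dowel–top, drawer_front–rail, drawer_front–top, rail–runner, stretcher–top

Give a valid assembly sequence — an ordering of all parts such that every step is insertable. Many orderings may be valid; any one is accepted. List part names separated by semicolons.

1. drawer_front@(1, 1) [+y clear] — {drawer_front}
2. divider@(2, 1) [-y clear] — {divider, drawer_front}
3. rail@(1, 0) [+x clear] — {divider, drawer_front, rail}
4. runner@(2, 0) [-y clear] — {divider, drawer_front, rail, runner}
5. dowel@(0, 0) [-y clear] — {divider, dowel, drawer_front, rail, runner}
6. foot@(-1, 0) [-x clear] — {divider, dowel, drawer_front, foot, rail, runner}
7. top@(0, 1) [-x clear] — {divider, dowel, drawer_front, foot, rail, runner, top}
8. stretcher@(0, 2) [-x clear] — {divider, dowel, drawer_front, foot, rail, runner, stretcher, top}
9. back_panel@(1, 2) [+x clear] — {back_panel, divider, dowel, drawer_front, foot, rail, runner, stretcher, top}
10. shelf@(2, 2) [+x clear] — {back_panel, divider, dowel, drawer_front, foot, rail, runner, shelf, stretcher, top}

drawer_front; divider; rail; runner; dowel; foot; top; stretcher; back_panel; shelf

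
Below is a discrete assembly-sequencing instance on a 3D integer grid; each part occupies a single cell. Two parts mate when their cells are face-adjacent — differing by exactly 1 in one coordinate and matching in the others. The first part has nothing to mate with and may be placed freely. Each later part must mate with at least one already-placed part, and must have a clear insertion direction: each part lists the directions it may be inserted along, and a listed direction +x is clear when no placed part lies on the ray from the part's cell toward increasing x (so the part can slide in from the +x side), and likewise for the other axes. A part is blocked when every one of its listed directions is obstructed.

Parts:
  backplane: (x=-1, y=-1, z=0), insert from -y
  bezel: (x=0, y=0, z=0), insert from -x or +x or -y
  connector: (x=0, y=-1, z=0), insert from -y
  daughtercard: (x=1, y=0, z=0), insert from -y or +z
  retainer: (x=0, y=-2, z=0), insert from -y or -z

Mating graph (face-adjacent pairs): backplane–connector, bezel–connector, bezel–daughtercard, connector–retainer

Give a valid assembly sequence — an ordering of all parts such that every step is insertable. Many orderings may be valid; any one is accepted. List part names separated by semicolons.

daughtercard; bezel; connector; retainer; backplane

1. daughtercard@(1, 0, 0) [-y clear] — {daughtercard}
2. bezel@(0, 0, 0) [-x clear] — {bezel, daughtercard}
3. connector@(0, -1, 0) [-y clear] — {bezel, connector, daughtercard}
4. retainer@(0, -2, 0) [-y clear] — {bezel, connector, daughtercard, retainer}
5. backplane@(-1, -1, 0) [-y clear] — {backplane, bezel, connector, daughtercard, retainer}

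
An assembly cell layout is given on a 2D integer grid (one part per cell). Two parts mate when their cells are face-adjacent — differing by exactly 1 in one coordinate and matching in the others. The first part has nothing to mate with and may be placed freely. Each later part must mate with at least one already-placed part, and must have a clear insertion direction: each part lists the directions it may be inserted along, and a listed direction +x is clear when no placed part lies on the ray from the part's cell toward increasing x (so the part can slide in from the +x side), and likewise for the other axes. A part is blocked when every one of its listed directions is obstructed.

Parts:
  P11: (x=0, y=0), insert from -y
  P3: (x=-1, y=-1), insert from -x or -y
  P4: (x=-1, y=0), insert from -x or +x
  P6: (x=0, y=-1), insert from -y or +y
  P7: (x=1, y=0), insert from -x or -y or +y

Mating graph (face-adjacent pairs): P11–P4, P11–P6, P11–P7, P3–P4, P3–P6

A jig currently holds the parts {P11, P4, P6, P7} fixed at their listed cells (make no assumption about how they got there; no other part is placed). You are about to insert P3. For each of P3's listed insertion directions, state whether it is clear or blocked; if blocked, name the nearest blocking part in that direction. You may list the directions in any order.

-x: ray from P3(-1, -1) has no placed part ⇒ clear
-y: ray from P3(-1, -1) has no placed part ⇒ clear

-x: clear; -y: clear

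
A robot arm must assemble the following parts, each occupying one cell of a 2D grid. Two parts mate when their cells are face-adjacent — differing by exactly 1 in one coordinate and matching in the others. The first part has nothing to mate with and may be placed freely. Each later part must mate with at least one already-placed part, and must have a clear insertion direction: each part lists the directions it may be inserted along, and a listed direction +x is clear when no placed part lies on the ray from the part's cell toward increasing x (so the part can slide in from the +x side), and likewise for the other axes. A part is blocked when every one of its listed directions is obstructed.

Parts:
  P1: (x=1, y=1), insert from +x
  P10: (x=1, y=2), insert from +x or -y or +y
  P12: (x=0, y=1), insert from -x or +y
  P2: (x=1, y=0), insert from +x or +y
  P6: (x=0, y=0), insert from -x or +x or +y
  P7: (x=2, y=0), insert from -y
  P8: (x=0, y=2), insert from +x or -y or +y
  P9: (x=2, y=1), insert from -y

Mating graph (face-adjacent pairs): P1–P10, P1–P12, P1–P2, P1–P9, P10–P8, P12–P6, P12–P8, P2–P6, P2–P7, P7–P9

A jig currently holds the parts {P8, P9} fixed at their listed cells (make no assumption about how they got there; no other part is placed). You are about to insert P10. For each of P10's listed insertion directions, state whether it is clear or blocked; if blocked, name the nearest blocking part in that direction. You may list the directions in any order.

+x: clear; +y: clear; -y: clear

+x: ray from P10(1, 2) has no placed part ⇒ clear
-y: ray from P10(1, 2) has no placed part ⇒ clear
+y: ray from P10(1, 2) has no placed part ⇒ clear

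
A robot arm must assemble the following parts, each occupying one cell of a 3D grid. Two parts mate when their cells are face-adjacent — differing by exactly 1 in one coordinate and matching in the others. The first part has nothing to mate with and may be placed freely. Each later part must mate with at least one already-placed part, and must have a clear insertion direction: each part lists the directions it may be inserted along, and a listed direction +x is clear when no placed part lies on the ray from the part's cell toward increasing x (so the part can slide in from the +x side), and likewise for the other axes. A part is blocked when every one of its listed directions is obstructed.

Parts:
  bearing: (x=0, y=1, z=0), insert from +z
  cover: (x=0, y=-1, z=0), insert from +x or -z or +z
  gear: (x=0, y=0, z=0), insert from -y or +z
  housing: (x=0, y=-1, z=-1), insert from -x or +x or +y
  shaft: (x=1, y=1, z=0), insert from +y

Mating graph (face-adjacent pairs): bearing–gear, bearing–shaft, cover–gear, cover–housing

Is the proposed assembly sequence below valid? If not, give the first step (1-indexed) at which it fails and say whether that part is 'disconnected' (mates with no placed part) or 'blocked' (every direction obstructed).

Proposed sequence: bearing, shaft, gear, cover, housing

Valid

1. bearing@(0, 1, 0) [+z clear] — {bearing}
2. shaft@(1, 1, 0) [+y clear] — {bearing, shaft}
3. gear@(0, 0, 0) [-y clear] — {bearing, gear, shaft}
4. cover@(0, -1, 0) [+x clear] — {bearing, cover, gear, shaft}
5. housing@(0, -1, -1) [-x clear] — {bearing, cover, gear, housing, shaft}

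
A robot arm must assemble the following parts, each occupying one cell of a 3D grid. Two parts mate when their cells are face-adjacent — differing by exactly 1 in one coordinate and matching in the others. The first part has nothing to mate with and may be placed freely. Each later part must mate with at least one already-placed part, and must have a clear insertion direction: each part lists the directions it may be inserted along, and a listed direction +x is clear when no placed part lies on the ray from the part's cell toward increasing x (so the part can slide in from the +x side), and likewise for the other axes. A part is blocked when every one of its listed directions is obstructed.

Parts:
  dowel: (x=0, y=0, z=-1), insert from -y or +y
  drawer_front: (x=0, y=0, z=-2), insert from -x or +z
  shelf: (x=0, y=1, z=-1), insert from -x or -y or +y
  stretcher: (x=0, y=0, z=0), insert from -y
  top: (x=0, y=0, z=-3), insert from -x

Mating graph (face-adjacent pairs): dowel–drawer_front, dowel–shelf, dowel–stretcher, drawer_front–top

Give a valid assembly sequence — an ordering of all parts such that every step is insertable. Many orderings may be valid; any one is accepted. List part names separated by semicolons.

1. top@(0, 0, -3) [-x clear] — {top}
2. drawer_front@(0, 0, -2) [-x clear] — {drawer_front, top}
3. dowel@(0, 0, -1) [-y clear] — {dowel, drawer_front, top}
4. stretcher@(0, 0, 0) [-y clear] — {dowel, drawer_front, stretcher, top}
5. shelf@(0, 1, -1) [-x clear] — {dowel, drawer_front, shelf, stretcher, top}

top; drawer_front; dowel; stretcher; shelf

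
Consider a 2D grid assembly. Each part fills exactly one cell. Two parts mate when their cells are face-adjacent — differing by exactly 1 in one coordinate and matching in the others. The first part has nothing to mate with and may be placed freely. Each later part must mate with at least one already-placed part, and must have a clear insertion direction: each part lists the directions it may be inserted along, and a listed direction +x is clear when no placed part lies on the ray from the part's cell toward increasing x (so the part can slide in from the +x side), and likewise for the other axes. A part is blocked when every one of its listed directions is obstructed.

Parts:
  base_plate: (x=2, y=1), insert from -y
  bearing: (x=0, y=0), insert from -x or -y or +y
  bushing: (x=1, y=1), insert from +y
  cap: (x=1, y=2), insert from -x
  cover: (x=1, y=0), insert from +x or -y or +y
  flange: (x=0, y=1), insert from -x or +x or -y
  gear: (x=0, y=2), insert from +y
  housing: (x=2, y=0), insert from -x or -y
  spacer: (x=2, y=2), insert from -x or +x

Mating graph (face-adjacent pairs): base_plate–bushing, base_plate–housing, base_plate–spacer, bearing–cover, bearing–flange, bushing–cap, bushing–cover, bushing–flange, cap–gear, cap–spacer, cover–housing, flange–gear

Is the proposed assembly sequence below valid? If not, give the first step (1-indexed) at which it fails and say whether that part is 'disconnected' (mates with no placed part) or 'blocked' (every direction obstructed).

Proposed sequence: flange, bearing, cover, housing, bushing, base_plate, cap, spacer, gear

Invalid at step 6 (blocked)

1. flange@(0, 1) [-x clear] — {flange}
2. bearing@(0, 0) [-x clear] — {bearing, flange}
3. cover@(1, 0) [+x clear] — {bearing, cover, flange}
4. housing@(2, 0) [-y clear] — {bearing, cover, flange, housing}
5. bushing@(1, 1) [+y clear] — {bearing, bushing, cover, flange, housing}
6. base_plate@(2, 1) — -y all obstructed ⇒ blocked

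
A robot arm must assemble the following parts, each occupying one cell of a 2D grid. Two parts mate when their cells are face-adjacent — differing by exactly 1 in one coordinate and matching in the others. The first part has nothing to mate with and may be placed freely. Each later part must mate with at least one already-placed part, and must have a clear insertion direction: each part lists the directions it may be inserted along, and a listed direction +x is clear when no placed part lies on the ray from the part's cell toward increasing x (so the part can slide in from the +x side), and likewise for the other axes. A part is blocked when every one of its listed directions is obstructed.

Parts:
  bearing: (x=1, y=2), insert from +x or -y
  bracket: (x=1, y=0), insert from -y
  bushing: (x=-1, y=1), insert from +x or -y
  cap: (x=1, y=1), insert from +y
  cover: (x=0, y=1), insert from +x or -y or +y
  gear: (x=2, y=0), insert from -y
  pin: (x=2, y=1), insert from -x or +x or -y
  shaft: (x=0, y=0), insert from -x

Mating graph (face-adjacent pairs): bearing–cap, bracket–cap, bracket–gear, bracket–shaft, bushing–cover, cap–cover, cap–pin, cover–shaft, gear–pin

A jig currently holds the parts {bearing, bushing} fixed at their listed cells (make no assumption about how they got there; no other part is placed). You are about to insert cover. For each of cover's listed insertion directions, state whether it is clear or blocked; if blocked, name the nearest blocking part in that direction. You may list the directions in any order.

+x: clear; +y: clear; -y: clear

+x: ray from cover(0, 1) has no placed part ⇒ clear
-y: ray from cover(0, 1) has no placed part ⇒ clear
+y: ray from cover(0, 1) has no placed part ⇒ clear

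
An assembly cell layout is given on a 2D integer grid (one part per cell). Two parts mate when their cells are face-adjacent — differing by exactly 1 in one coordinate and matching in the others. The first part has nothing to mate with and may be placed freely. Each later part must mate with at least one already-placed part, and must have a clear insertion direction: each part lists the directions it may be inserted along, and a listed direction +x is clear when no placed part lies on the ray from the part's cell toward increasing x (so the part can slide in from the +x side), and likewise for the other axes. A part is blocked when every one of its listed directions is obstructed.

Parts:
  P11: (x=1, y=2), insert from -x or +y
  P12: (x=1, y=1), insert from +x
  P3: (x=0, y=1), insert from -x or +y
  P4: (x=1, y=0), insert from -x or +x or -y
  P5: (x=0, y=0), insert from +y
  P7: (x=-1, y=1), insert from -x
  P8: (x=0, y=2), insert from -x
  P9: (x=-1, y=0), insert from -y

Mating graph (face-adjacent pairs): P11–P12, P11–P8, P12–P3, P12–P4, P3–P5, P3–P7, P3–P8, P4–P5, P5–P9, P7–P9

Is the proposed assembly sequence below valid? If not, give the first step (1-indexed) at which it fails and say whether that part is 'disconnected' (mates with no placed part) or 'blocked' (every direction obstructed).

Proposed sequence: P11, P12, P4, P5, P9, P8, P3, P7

Valid

1. P11@(1, 2) [-x clear] — {P11}
2. P12@(1, 1) [+x clear] — {P11, P12}
3. P4@(1, 0) [-x clear] — {P11, P12, P4}
4. P5@(0, 0) [+y clear] — {P11, P12, P4, P5}
5. P9@(-1, 0) [-y clear] — {P11, P12, P4, P5, P9}
6. P8@(0, 2) [-x clear] — {P11, P12, P4, P5, P8, P9}
7. P3@(0, 1) [-x clear] — {P11, P12, P3, P4, P5, P8, P9}
8. P7@(-1, 1) [-x clear] — {P11, P12, P3, P4, P5, P7, P8, P9}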